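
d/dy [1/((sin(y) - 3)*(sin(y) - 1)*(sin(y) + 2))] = (-3*sin(y)^2 + 4*sin(y) + 5)*cos(y)/((sin(y) - 3)^2*(sin(y) - 1)^2*(sin(y) + 2)^2)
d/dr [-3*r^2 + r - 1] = 1 - 6*r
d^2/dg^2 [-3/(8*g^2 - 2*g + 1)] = 24*(16*g^2 - 4*g - (8*g - 1)^2 + 2)/(8*g^2 - 2*g + 1)^3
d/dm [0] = 0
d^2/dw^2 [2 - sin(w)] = sin(w)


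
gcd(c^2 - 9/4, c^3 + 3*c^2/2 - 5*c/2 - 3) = c - 3/2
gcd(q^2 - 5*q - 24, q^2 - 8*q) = q - 8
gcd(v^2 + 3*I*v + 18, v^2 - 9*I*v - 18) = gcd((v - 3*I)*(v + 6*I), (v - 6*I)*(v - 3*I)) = v - 3*I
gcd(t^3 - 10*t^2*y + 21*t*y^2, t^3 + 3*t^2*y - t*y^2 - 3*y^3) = 1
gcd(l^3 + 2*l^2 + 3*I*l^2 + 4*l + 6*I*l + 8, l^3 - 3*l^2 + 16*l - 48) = l + 4*I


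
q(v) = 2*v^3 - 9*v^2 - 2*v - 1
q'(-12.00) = 1078.00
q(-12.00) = -4729.00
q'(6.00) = 106.00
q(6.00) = 95.00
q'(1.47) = -15.49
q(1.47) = -17.04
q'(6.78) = 151.77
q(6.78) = 195.06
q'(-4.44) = 196.20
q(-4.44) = -344.60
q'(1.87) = -14.68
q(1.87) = -23.13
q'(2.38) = -10.85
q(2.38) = -29.78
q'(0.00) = -2.00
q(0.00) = -1.00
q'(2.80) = -5.36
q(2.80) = -33.26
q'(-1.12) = 25.69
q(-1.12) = -12.86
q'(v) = 6*v^2 - 18*v - 2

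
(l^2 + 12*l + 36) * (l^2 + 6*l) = l^4 + 18*l^3 + 108*l^2 + 216*l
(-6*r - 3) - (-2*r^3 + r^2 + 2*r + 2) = 2*r^3 - r^2 - 8*r - 5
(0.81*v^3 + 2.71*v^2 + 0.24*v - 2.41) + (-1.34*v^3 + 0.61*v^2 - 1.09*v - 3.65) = -0.53*v^3 + 3.32*v^2 - 0.85*v - 6.06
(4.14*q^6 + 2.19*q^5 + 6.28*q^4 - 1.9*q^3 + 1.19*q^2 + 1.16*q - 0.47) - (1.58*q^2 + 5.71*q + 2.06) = 4.14*q^6 + 2.19*q^5 + 6.28*q^4 - 1.9*q^3 - 0.39*q^2 - 4.55*q - 2.53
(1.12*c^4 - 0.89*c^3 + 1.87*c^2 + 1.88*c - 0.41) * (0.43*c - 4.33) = 0.4816*c^5 - 5.2323*c^4 + 4.6578*c^3 - 7.2887*c^2 - 8.3167*c + 1.7753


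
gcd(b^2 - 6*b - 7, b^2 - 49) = b - 7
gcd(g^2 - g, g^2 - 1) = g - 1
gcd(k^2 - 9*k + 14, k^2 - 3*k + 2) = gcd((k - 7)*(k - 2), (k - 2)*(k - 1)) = k - 2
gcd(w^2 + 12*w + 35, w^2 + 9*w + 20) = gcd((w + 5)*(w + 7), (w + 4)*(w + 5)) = w + 5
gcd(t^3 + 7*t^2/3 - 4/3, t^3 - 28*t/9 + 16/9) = t^2 + 4*t/3 - 4/3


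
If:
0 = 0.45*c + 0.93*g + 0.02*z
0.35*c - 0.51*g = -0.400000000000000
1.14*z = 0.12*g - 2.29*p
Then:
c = -0.0183783783783784*z - 0.67027027027027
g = 0.324324324324324 - 0.0126126126126126*z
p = 0.0169951610999646 - 0.498477516818128*z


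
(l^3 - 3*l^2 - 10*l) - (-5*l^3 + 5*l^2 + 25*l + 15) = 6*l^3 - 8*l^2 - 35*l - 15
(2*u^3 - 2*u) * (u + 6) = 2*u^4 + 12*u^3 - 2*u^2 - 12*u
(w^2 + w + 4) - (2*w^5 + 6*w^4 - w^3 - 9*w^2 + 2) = -2*w^5 - 6*w^4 + w^3 + 10*w^2 + w + 2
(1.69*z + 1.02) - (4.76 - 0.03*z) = 1.72*z - 3.74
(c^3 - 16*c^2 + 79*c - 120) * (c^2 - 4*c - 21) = c^5 - 20*c^4 + 122*c^3 - 100*c^2 - 1179*c + 2520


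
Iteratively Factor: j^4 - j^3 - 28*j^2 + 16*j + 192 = (j + 4)*(j^3 - 5*j^2 - 8*j + 48) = (j - 4)*(j + 4)*(j^2 - j - 12) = (j - 4)*(j + 3)*(j + 4)*(j - 4)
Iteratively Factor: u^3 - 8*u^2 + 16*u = (u - 4)*(u^2 - 4*u) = u*(u - 4)*(u - 4)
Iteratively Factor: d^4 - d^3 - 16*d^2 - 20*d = (d)*(d^3 - d^2 - 16*d - 20) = d*(d + 2)*(d^2 - 3*d - 10) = d*(d + 2)^2*(d - 5)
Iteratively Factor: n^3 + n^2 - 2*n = (n)*(n^2 + n - 2) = n*(n + 2)*(n - 1)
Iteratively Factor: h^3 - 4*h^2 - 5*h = (h + 1)*(h^2 - 5*h) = (h - 5)*(h + 1)*(h)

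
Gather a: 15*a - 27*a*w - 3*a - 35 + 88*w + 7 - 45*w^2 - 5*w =a*(12 - 27*w) - 45*w^2 + 83*w - 28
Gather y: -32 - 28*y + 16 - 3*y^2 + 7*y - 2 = -3*y^2 - 21*y - 18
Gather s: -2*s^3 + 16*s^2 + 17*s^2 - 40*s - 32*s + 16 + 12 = -2*s^3 + 33*s^2 - 72*s + 28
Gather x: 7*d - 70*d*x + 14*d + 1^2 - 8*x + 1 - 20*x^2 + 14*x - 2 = 21*d - 20*x^2 + x*(6 - 70*d)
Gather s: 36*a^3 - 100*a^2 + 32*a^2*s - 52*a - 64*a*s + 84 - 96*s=36*a^3 - 100*a^2 - 52*a + s*(32*a^2 - 64*a - 96) + 84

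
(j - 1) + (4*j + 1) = 5*j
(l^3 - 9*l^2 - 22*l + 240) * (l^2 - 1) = l^5 - 9*l^4 - 23*l^3 + 249*l^2 + 22*l - 240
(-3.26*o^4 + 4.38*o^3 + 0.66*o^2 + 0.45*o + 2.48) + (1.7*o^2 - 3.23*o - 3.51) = -3.26*o^4 + 4.38*o^3 + 2.36*o^2 - 2.78*o - 1.03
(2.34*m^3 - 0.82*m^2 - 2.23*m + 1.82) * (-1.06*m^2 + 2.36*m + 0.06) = -2.4804*m^5 + 6.3916*m^4 + 0.569*m^3 - 7.2412*m^2 + 4.1614*m + 0.1092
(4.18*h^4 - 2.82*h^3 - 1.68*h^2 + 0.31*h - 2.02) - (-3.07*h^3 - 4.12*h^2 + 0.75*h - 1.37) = 4.18*h^4 + 0.25*h^3 + 2.44*h^2 - 0.44*h - 0.65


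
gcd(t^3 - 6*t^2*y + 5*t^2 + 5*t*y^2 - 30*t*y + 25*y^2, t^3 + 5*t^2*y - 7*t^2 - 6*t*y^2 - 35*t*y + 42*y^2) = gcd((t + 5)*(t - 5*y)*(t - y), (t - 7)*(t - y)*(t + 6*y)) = -t + y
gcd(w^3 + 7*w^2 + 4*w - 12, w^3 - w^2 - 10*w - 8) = w + 2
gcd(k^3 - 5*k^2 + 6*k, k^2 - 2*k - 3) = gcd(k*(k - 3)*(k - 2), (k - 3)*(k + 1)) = k - 3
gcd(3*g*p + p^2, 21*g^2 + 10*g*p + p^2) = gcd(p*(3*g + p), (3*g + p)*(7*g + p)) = 3*g + p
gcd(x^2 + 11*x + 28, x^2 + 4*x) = x + 4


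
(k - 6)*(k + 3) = k^2 - 3*k - 18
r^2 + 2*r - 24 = (r - 4)*(r + 6)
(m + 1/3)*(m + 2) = m^2 + 7*m/3 + 2/3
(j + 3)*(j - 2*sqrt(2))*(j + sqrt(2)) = j^3 - sqrt(2)*j^2 + 3*j^2 - 3*sqrt(2)*j - 4*j - 12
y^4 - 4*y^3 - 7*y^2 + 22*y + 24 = (y - 4)*(y - 3)*(y + 1)*(y + 2)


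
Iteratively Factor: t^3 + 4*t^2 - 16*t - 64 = (t + 4)*(t^2 - 16) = (t - 4)*(t + 4)*(t + 4)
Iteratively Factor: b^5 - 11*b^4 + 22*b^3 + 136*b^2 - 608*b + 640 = (b - 5)*(b^4 - 6*b^3 - 8*b^2 + 96*b - 128) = (b - 5)*(b - 4)*(b^3 - 2*b^2 - 16*b + 32) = (b - 5)*(b - 4)^2*(b^2 + 2*b - 8) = (b - 5)*(b - 4)^2*(b - 2)*(b + 4)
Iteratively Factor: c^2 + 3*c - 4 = (c + 4)*(c - 1)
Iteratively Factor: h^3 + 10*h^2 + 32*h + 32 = (h + 2)*(h^2 + 8*h + 16) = (h + 2)*(h + 4)*(h + 4)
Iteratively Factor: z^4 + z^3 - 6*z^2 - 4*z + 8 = (z + 2)*(z^3 - z^2 - 4*z + 4) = (z + 2)^2*(z^2 - 3*z + 2) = (z - 1)*(z + 2)^2*(z - 2)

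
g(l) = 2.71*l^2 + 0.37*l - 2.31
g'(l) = 5.42*l + 0.37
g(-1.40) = 2.48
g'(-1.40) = -7.22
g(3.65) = 35.14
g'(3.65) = 20.15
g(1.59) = 5.13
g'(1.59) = 8.99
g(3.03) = 23.69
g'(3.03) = 16.79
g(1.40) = 3.52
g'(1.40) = 7.96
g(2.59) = 16.83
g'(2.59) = 14.41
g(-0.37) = -2.08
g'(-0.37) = -1.64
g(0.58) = -1.18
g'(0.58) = 3.51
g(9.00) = 220.53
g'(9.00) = 49.15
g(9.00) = 220.53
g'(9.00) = 49.15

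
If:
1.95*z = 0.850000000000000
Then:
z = 0.44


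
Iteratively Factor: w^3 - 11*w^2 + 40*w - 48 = (w - 4)*(w^2 - 7*w + 12) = (w - 4)^2*(w - 3)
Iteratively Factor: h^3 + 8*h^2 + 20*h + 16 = (h + 2)*(h^2 + 6*h + 8) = (h + 2)^2*(h + 4)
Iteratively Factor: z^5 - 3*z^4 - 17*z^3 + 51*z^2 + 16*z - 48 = (z - 3)*(z^4 - 17*z^2 + 16) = (z - 3)*(z + 1)*(z^3 - z^2 - 16*z + 16) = (z - 3)*(z + 1)*(z + 4)*(z^2 - 5*z + 4) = (z - 4)*(z - 3)*(z + 1)*(z + 4)*(z - 1)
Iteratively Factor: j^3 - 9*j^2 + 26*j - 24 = (j - 2)*(j^2 - 7*j + 12) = (j - 3)*(j - 2)*(j - 4)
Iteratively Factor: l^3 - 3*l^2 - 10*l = (l + 2)*(l^2 - 5*l) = l*(l + 2)*(l - 5)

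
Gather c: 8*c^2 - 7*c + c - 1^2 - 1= 8*c^2 - 6*c - 2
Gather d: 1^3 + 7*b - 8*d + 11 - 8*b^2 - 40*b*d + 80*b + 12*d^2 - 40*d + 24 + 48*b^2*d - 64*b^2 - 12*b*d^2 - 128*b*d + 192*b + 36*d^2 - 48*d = -72*b^2 + 279*b + d^2*(48 - 12*b) + d*(48*b^2 - 168*b - 96) + 36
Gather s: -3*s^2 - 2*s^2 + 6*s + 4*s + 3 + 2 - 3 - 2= -5*s^2 + 10*s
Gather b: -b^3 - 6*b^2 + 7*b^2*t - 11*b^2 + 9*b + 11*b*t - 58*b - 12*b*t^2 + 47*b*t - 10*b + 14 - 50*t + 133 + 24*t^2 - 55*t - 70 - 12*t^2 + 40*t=-b^3 + b^2*(7*t - 17) + b*(-12*t^2 + 58*t - 59) + 12*t^2 - 65*t + 77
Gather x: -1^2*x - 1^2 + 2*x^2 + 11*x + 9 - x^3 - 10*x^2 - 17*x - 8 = -x^3 - 8*x^2 - 7*x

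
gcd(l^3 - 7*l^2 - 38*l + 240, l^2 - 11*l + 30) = l - 5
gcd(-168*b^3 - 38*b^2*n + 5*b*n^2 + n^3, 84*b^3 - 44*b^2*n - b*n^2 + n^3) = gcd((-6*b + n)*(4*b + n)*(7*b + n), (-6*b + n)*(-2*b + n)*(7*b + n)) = 42*b^2 - b*n - n^2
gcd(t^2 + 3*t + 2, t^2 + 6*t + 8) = t + 2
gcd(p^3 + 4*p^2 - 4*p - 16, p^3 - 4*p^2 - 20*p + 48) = p^2 + 2*p - 8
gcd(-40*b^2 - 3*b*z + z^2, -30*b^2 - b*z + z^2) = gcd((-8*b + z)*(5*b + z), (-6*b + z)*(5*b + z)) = 5*b + z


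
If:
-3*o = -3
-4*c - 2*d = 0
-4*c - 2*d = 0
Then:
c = -d/2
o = 1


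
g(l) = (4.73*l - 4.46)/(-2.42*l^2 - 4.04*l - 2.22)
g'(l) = (4.73*l - 4.46)*(4.84*l + 4.04)/(-2.42*l^2 - 4.04*l - 2.22)^2 + 4.73/(-2.42*l^2 - 4.04*l - 2.22)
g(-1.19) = 12.02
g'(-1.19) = 18.99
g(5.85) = -0.21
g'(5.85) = 0.02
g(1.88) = -0.24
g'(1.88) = -0.08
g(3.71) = -0.26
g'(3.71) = 0.02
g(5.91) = -0.21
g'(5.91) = 0.02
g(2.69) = -0.27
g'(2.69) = -0.00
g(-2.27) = 2.75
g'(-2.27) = 2.61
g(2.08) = -0.25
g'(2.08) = -0.05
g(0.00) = 2.01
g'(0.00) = -5.79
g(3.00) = -0.27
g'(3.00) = 0.01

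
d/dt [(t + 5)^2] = 2*t + 10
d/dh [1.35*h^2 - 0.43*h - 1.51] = 2.7*h - 0.43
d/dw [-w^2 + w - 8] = 1 - 2*w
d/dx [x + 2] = 1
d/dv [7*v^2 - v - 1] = 14*v - 1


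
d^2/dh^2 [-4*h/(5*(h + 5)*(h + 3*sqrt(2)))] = 8*(-h*(h + 5)^2 - h*(h + 5)*(h + 3*sqrt(2)) - h*(h + 3*sqrt(2))^2 + (h + 5)^2*(h + 3*sqrt(2)) + (h + 5)*(h + 3*sqrt(2))^2)/(5*(h + 5)^3*(h + 3*sqrt(2))^3)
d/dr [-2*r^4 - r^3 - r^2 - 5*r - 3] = -8*r^3 - 3*r^2 - 2*r - 5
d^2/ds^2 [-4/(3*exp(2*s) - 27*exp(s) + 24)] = 4*(-2*(2*exp(s) - 9)^2*exp(s) + (4*exp(s) - 9)*(exp(2*s) - 9*exp(s) + 8))*exp(s)/(3*(exp(2*s) - 9*exp(s) + 8)^3)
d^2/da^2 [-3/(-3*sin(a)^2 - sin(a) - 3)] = 3*(-36*sin(a)^4 - 9*sin(a)^3 + 89*sin(a)^2 + 21*sin(a) - 16)/(3*sin(a)^2 + sin(a) + 3)^3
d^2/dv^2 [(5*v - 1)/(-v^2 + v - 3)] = 2*(-(2*v - 1)^2*(5*v - 1) + 3*(5*v - 2)*(v^2 - v + 3))/(v^2 - v + 3)^3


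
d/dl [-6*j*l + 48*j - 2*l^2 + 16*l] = -6*j - 4*l + 16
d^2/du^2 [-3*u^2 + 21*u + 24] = -6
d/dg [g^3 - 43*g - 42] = 3*g^2 - 43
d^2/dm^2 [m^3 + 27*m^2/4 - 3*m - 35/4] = 6*m + 27/2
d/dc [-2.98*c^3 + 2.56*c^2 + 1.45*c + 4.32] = -8.94*c^2 + 5.12*c + 1.45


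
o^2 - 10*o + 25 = (o - 5)^2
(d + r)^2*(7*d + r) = 7*d^3 + 15*d^2*r + 9*d*r^2 + r^3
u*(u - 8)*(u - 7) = u^3 - 15*u^2 + 56*u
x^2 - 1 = (x - 1)*(x + 1)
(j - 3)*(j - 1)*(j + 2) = j^3 - 2*j^2 - 5*j + 6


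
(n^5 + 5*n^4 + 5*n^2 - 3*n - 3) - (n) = n^5 + 5*n^4 + 5*n^2 - 4*n - 3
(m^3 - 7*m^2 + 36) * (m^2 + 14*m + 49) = m^5 + 7*m^4 - 49*m^3 - 307*m^2 + 504*m + 1764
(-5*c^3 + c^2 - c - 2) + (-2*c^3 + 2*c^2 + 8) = -7*c^3 + 3*c^2 - c + 6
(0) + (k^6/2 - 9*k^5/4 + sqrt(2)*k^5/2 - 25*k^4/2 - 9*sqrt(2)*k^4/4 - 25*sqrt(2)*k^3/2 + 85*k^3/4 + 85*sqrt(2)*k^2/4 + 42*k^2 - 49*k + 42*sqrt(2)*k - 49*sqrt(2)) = k^6/2 - 9*k^5/4 + sqrt(2)*k^5/2 - 25*k^4/2 - 9*sqrt(2)*k^4/4 - 25*sqrt(2)*k^3/2 + 85*k^3/4 + 85*sqrt(2)*k^2/4 + 42*k^2 - 49*k + 42*sqrt(2)*k - 49*sqrt(2)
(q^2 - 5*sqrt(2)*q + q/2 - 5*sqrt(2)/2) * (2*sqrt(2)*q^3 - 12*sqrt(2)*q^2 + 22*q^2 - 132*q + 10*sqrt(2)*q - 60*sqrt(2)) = 2*sqrt(2)*q^5 - 11*sqrt(2)*q^4 + 2*q^4 - 106*sqrt(2)*q^3 - 11*q^3 - 106*q^2 + 550*sqrt(2)*q^2 + 300*sqrt(2)*q + 550*q + 300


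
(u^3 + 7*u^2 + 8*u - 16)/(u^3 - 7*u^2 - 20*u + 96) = (u^2 + 3*u - 4)/(u^2 - 11*u + 24)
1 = 1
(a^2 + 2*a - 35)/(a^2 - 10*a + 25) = (a + 7)/(a - 5)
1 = 1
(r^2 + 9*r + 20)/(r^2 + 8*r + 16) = (r + 5)/(r + 4)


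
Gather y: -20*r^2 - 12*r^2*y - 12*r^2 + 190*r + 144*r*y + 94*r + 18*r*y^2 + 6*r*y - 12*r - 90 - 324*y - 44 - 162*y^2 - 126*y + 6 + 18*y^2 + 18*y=-32*r^2 + 272*r + y^2*(18*r - 144) + y*(-12*r^2 + 150*r - 432) - 128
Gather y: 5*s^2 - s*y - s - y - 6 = 5*s^2 - s + y*(-s - 1) - 6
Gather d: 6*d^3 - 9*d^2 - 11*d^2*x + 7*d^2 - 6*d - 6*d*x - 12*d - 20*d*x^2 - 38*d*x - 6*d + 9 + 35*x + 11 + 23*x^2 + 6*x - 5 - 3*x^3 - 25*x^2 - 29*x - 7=6*d^3 + d^2*(-11*x - 2) + d*(-20*x^2 - 44*x - 24) - 3*x^3 - 2*x^2 + 12*x + 8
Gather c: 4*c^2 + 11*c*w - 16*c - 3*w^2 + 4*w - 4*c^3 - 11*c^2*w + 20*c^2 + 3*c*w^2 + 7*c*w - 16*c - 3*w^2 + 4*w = -4*c^3 + c^2*(24 - 11*w) + c*(3*w^2 + 18*w - 32) - 6*w^2 + 8*w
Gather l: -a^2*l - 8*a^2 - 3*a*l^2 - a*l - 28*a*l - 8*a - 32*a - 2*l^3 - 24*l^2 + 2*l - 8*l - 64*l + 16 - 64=-8*a^2 - 40*a - 2*l^3 + l^2*(-3*a - 24) + l*(-a^2 - 29*a - 70) - 48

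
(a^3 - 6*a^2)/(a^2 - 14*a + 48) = a^2/(a - 8)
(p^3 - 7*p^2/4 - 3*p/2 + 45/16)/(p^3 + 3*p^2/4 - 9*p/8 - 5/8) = (4*p^2 - 12*p + 9)/(2*(2*p^2 - p - 1))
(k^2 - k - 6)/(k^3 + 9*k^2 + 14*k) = (k - 3)/(k*(k + 7))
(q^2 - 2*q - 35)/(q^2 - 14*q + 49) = (q + 5)/(q - 7)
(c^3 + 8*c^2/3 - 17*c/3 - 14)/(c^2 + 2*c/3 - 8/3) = (3*c^2 + 2*c - 21)/(3*c - 4)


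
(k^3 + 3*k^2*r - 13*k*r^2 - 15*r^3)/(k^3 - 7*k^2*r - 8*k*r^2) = (-k^2 - 2*k*r + 15*r^2)/(k*(-k + 8*r))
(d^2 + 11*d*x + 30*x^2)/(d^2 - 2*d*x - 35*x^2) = (-d - 6*x)/(-d + 7*x)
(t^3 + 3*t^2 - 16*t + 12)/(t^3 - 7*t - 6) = (-t^3 - 3*t^2 + 16*t - 12)/(-t^3 + 7*t + 6)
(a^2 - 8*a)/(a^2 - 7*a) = (a - 8)/(a - 7)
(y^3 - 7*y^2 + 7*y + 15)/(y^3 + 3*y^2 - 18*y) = (y^2 - 4*y - 5)/(y*(y + 6))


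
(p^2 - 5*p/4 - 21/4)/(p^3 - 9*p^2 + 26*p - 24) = (p + 7/4)/(p^2 - 6*p + 8)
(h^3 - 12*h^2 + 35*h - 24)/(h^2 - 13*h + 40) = (h^2 - 4*h + 3)/(h - 5)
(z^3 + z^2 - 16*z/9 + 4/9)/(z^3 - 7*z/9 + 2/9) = (z + 2)/(z + 1)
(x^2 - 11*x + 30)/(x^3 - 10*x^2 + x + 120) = (x - 6)/(x^2 - 5*x - 24)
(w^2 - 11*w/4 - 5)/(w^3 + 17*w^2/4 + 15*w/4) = (w - 4)/(w*(w + 3))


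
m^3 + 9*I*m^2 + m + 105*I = (m - 3*I)*(m + 5*I)*(m + 7*I)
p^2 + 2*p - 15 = (p - 3)*(p + 5)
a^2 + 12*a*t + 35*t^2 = (a + 5*t)*(a + 7*t)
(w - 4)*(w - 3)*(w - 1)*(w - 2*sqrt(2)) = w^4 - 8*w^3 - 2*sqrt(2)*w^3 + 19*w^2 + 16*sqrt(2)*w^2 - 38*sqrt(2)*w - 12*w + 24*sqrt(2)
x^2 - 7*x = x*(x - 7)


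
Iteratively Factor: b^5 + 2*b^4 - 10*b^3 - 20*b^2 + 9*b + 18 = (b - 3)*(b^4 + 5*b^3 + 5*b^2 - 5*b - 6) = (b - 3)*(b + 2)*(b^3 + 3*b^2 - b - 3) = (b - 3)*(b + 2)*(b + 3)*(b^2 - 1) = (b - 3)*(b + 1)*(b + 2)*(b + 3)*(b - 1)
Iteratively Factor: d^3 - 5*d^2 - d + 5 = (d - 5)*(d^2 - 1) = (d - 5)*(d - 1)*(d + 1)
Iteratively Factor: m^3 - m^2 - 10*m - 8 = (m - 4)*(m^2 + 3*m + 2) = (m - 4)*(m + 2)*(m + 1)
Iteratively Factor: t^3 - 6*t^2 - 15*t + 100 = (t + 4)*(t^2 - 10*t + 25) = (t - 5)*(t + 4)*(t - 5)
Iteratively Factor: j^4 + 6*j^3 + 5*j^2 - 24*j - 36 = (j + 2)*(j^3 + 4*j^2 - 3*j - 18) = (j - 2)*(j + 2)*(j^2 + 6*j + 9) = (j - 2)*(j + 2)*(j + 3)*(j + 3)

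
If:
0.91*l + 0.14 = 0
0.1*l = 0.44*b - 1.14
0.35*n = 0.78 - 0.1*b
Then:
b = 2.56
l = -0.15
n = 1.50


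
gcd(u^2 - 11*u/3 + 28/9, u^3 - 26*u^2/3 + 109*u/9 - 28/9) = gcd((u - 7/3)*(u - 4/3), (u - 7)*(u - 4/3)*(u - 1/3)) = u - 4/3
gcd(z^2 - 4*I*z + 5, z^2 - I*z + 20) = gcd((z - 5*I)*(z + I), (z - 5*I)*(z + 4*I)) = z - 5*I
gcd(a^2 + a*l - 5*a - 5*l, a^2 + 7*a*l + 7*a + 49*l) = 1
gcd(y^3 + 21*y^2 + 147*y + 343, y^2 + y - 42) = y + 7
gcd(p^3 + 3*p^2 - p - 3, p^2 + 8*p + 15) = p + 3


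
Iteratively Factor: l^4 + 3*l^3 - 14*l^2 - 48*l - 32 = (l + 4)*(l^3 - l^2 - 10*l - 8) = (l + 1)*(l + 4)*(l^2 - 2*l - 8) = (l + 1)*(l + 2)*(l + 4)*(l - 4)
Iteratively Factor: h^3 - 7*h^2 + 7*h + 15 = (h + 1)*(h^2 - 8*h + 15) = (h - 5)*(h + 1)*(h - 3)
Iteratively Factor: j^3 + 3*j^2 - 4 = (j + 2)*(j^2 + j - 2) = (j + 2)^2*(j - 1)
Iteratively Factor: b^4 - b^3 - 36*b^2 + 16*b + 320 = (b - 5)*(b^3 + 4*b^2 - 16*b - 64) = (b - 5)*(b + 4)*(b^2 - 16) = (b - 5)*(b - 4)*(b + 4)*(b + 4)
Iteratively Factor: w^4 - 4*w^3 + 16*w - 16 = (w - 2)*(w^3 - 2*w^2 - 4*w + 8) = (w - 2)*(w + 2)*(w^2 - 4*w + 4) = (w - 2)^2*(w + 2)*(w - 2)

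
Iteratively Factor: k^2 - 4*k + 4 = (k - 2)*(k - 2)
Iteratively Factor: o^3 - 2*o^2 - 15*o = (o - 5)*(o^2 + 3*o) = (o - 5)*(o + 3)*(o)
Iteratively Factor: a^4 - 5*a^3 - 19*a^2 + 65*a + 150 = (a + 2)*(a^3 - 7*a^2 - 5*a + 75) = (a - 5)*(a + 2)*(a^2 - 2*a - 15) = (a - 5)^2*(a + 2)*(a + 3)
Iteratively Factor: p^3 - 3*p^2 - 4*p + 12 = (p - 2)*(p^2 - p - 6) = (p - 2)*(p + 2)*(p - 3)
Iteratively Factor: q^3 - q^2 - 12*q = (q)*(q^2 - q - 12) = q*(q - 4)*(q + 3)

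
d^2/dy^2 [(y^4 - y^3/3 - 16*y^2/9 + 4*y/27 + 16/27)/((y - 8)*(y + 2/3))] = 2*(y^3 - 24*y^2 + 192*y - 72)/(y^3 - 24*y^2 + 192*y - 512)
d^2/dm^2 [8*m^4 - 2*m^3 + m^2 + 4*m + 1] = 96*m^2 - 12*m + 2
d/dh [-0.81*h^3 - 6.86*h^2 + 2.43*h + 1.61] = -2.43*h^2 - 13.72*h + 2.43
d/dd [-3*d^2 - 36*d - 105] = -6*d - 36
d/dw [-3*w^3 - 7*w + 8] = -9*w^2 - 7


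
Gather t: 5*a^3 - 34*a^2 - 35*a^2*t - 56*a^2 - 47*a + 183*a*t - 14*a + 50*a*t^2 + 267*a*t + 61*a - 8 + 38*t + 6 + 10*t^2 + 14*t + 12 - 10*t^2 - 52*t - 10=5*a^3 - 90*a^2 + 50*a*t^2 + t*(-35*a^2 + 450*a)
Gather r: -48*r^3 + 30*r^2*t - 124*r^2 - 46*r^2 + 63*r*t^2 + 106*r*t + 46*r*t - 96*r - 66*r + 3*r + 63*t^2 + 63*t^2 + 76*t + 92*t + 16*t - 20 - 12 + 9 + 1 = -48*r^3 + r^2*(30*t - 170) + r*(63*t^2 + 152*t - 159) + 126*t^2 + 184*t - 22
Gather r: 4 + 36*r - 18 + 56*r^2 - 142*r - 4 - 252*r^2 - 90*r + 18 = -196*r^2 - 196*r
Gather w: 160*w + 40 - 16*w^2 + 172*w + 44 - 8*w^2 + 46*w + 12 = -24*w^2 + 378*w + 96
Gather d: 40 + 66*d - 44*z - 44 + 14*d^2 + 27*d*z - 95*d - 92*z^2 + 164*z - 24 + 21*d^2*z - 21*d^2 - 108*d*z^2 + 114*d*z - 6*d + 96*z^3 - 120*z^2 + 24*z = d^2*(21*z - 7) + d*(-108*z^2 + 141*z - 35) + 96*z^3 - 212*z^2 + 144*z - 28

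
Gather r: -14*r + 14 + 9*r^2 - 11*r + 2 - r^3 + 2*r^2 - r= -r^3 + 11*r^2 - 26*r + 16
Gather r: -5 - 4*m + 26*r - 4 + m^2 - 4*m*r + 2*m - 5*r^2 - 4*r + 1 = m^2 - 2*m - 5*r^2 + r*(22 - 4*m) - 8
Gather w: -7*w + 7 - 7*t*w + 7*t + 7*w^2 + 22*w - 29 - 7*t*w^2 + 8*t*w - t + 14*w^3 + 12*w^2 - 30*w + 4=6*t + 14*w^3 + w^2*(19 - 7*t) + w*(t - 15) - 18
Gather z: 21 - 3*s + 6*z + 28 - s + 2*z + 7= -4*s + 8*z + 56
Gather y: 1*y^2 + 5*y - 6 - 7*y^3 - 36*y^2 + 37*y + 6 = -7*y^3 - 35*y^2 + 42*y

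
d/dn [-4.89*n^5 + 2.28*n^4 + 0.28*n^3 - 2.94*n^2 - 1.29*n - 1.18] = -24.45*n^4 + 9.12*n^3 + 0.84*n^2 - 5.88*n - 1.29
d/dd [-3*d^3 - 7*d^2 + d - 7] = -9*d^2 - 14*d + 1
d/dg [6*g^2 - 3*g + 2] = 12*g - 3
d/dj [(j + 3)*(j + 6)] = 2*j + 9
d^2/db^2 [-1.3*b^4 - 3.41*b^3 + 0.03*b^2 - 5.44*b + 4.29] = -15.6*b^2 - 20.46*b + 0.06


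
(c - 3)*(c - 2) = c^2 - 5*c + 6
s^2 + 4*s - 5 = (s - 1)*(s + 5)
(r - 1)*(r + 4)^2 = r^3 + 7*r^2 + 8*r - 16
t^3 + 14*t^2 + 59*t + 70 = (t + 2)*(t + 5)*(t + 7)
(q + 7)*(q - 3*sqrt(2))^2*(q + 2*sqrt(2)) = q^4 - 4*sqrt(2)*q^3 + 7*q^3 - 28*sqrt(2)*q^2 - 6*q^2 - 42*q + 36*sqrt(2)*q + 252*sqrt(2)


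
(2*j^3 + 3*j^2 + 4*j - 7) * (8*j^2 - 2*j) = 16*j^5 + 20*j^4 + 26*j^3 - 64*j^2 + 14*j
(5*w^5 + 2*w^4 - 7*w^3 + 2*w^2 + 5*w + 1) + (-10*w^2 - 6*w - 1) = 5*w^5 + 2*w^4 - 7*w^3 - 8*w^2 - w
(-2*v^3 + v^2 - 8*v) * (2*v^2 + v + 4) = -4*v^5 - 23*v^3 - 4*v^2 - 32*v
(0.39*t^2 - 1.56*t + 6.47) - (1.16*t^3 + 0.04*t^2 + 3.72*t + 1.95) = -1.16*t^3 + 0.35*t^2 - 5.28*t + 4.52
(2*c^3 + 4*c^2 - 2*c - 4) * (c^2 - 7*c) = 2*c^5 - 10*c^4 - 30*c^3 + 10*c^2 + 28*c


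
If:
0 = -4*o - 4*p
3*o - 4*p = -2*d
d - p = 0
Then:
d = 0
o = 0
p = 0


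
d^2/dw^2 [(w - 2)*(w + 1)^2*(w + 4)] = 12*w^2 + 24*w - 6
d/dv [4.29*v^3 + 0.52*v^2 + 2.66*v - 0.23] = 12.87*v^2 + 1.04*v + 2.66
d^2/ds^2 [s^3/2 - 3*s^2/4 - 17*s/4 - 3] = 3*s - 3/2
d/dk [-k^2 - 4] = -2*k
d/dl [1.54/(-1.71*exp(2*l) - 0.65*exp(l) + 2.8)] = (5.2668*exp(l) + 1.001)*exp(l)/(1.71*exp(2*l) + 0.65*exp(l) - 2.8)^2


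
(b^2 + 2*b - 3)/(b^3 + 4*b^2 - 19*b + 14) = (b + 3)/(b^2 + 5*b - 14)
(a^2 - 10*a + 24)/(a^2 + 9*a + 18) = (a^2 - 10*a + 24)/(a^2 + 9*a + 18)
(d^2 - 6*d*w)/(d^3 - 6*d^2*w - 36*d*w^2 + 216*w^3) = d/(d^2 - 36*w^2)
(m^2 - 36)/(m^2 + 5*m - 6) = (m - 6)/(m - 1)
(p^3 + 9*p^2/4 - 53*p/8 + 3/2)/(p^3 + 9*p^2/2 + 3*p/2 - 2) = (8*p^2 - 14*p + 3)/(4*(2*p^2 + p - 1))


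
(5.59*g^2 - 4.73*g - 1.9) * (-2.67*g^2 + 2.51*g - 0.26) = -14.9253*g^4 + 26.66*g^3 - 8.2527*g^2 - 3.5392*g + 0.494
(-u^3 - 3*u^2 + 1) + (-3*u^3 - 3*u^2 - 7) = -4*u^3 - 6*u^2 - 6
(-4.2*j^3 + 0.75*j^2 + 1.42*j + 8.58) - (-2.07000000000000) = -4.2*j^3 + 0.75*j^2 + 1.42*j + 10.65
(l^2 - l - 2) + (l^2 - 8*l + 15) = 2*l^2 - 9*l + 13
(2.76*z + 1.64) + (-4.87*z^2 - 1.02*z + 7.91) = -4.87*z^2 + 1.74*z + 9.55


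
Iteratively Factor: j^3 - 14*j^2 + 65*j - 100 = (j - 4)*(j^2 - 10*j + 25) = (j - 5)*(j - 4)*(j - 5)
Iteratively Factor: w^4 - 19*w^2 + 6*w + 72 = (w - 3)*(w^3 + 3*w^2 - 10*w - 24) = (w - 3)^2*(w^2 + 6*w + 8) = (w - 3)^2*(w + 2)*(w + 4)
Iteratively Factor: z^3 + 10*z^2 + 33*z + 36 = (z + 3)*(z^2 + 7*z + 12) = (z + 3)*(z + 4)*(z + 3)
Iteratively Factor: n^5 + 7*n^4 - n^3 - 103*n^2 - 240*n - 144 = (n + 1)*(n^4 + 6*n^3 - 7*n^2 - 96*n - 144) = (n - 4)*(n + 1)*(n^3 + 10*n^2 + 33*n + 36) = (n - 4)*(n + 1)*(n + 3)*(n^2 + 7*n + 12) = (n - 4)*(n + 1)*(n + 3)*(n + 4)*(n + 3)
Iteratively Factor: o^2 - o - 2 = (o + 1)*(o - 2)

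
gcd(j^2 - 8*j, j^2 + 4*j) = j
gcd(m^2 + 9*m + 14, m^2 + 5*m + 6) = m + 2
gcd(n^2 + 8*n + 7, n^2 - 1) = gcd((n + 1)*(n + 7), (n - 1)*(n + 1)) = n + 1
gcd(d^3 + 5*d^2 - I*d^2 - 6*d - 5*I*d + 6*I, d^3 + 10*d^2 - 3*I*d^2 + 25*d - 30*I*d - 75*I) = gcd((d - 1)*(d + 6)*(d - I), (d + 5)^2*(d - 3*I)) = 1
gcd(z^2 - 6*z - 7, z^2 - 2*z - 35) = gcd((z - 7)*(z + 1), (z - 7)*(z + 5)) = z - 7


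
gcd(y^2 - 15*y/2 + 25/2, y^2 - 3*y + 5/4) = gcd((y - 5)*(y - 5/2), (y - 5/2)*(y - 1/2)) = y - 5/2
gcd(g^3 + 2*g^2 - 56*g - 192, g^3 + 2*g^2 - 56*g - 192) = g^3 + 2*g^2 - 56*g - 192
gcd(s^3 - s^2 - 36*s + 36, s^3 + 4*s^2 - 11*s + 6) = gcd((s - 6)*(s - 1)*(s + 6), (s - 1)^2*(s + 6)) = s^2 + 5*s - 6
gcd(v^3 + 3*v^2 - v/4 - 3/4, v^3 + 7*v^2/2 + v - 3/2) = v^2 + 5*v/2 - 3/2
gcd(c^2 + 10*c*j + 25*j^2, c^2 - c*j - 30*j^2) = c + 5*j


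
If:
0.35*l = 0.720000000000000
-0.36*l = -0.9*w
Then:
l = 2.06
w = 0.82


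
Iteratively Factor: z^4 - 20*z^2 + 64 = (z + 2)*(z^3 - 2*z^2 - 16*z + 32) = (z - 2)*(z + 2)*(z^2 - 16) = (z - 4)*(z - 2)*(z + 2)*(z + 4)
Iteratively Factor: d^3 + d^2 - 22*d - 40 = (d - 5)*(d^2 + 6*d + 8) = (d - 5)*(d + 2)*(d + 4)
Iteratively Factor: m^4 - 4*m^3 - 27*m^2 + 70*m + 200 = (m - 5)*(m^3 + m^2 - 22*m - 40) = (m - 5)*(m + 4)*(m^2 - 3*m - 10) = (m - 5)^2*(m + 4)*(m + 2)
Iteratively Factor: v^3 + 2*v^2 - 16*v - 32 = (v + 4)*(v^2 - 2*v - 8) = (v - 4)*(v + 4)*(v + 2)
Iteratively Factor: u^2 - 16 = (u + 4)*(u - 4)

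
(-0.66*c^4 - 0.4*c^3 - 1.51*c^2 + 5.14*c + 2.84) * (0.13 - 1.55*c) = 1.023*c^5 + 0.5342*c^4 + 2.2885*c^3 - 8.1633*c^2 - 3.7338*c + 0.3692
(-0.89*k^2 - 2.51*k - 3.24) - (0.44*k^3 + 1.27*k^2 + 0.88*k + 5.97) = -0.44*k^3 - 2.16*k^2 - 3.39*k - 9.21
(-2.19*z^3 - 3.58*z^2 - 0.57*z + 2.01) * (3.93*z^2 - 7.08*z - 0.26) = -8.6067*z^5 + 1.4358*z^4 + 23.6757*z^3 + 12.8657*z^2 - 14.0826*z - 0.5226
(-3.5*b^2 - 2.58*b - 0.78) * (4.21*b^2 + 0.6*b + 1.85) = -14.735*b^4 - 12.9618*b^3 - 11.3068*b^2 - 5.241*b - 1.443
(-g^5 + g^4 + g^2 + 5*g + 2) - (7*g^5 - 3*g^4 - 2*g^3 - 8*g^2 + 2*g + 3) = -8*g^5 + 4*g^4 + 2*g^3 + 9*g^2 + 3*g - 1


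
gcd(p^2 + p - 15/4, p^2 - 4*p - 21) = 1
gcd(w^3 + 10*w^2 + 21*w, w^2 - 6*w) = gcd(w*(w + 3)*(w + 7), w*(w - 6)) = w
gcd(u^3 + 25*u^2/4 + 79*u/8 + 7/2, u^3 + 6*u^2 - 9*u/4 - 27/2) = 1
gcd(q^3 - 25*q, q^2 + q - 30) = q - 5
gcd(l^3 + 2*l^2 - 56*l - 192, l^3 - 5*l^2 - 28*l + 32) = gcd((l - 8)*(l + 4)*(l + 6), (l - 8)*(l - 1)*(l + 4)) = l^2 - 4*l - 32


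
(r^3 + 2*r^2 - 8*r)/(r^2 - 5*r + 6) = r*(r + 4)/(r - 3)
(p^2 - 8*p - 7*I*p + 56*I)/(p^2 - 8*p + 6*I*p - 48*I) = (p - 7*I)/(p + 6*I)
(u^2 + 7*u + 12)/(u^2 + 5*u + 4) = (u + 3)/(u + 1)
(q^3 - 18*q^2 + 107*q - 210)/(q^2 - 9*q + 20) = (q^2 - 13*q + 42)/(q - 4)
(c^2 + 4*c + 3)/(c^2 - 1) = (c + 3)/(c - 1)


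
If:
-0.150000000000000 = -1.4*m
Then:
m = 0.11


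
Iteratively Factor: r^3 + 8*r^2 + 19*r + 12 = (r + 4)*(r^2 + 4*r + 3) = (r + 3)*(r + 4)*(r + 1)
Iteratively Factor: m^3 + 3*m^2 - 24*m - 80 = (m + 4)*(m^2 - m - 20) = (m + 4)^2*(m - 5)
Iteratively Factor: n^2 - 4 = (n - 2)*(n + 2)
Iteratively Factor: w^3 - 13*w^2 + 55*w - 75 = (w - 5)*(w^2 - 8*w + 15) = (w - 5)*(w - 3)*(w - 5)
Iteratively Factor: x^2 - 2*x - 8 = (x - 4)*(x + 2)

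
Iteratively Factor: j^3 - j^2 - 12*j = (j - 4)*(j^2 + 3*j) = (j - 4)*(j + 3)*(j)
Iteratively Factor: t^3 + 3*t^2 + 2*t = (t + 1)*(t^2 + 2*t) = t*(t + 1)*(t + 2)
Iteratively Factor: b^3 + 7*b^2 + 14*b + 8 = (b + 4)*(b^2 + 3*b + 2) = (b + 2)*(b + 4)*(b + 1)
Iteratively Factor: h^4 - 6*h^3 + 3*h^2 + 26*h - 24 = (h - 1)*(h^3 - 5*h^2 - 2*h + 24) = (h - 1)*(h + 2)*(h^2 - 7*h + 12) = (h - 4)*(h - 1)*(h + 2)*(h - 3)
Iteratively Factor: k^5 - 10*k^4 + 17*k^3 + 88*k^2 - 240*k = (k)*(k^4 - 10*k^3 + 17*k^2 + 88*k - 240) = k*(k + 3)*(k^3 - 13*k^2 + 56*k - 80) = k*(k - 4)*(k + 3)*(k^2 - 9*k + 20) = k*(k - 4)^2*(k + 3)*(k - 5)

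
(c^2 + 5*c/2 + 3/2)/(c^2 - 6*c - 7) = (c + 3/2)/(c - 7)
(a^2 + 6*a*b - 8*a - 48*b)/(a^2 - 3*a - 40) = (a + 6*b)/(a + 5)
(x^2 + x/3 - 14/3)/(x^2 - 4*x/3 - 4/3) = (3*x + 7)/(3*x + 2)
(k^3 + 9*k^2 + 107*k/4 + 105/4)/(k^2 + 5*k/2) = k + 13/2 + 21/(2*k)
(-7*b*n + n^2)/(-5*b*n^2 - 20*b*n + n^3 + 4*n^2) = (7*b - n)/(5*b*n + 20*b - n^2 - 4*n)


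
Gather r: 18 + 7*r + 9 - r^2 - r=-r^2 + 6*r + 27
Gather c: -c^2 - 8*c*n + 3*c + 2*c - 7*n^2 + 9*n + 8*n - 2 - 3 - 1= -c^2 + c*(5 - 8*n) - 7*n^2 + 17*n - 6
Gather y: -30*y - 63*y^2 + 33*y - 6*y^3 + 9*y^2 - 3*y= -6*y^3 - 54*y^2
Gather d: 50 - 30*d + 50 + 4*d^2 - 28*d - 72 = 4*d^2 - 58*d + 28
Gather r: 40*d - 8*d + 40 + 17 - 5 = 32*d + 52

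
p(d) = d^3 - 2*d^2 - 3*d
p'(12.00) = 381.00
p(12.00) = 1404.00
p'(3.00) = 12.00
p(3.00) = 0.00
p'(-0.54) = 0.03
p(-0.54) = 0.88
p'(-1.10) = 5.03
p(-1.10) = -0.45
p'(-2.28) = 21.72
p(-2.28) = -15.41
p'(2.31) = 3.77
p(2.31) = -5.28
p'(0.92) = -4.14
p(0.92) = -3.67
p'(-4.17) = 65.85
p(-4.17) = -94.78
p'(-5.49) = 109.38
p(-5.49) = -209.28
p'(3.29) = 16.31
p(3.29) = 4.09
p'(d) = 3*d^2 - 4*d - 3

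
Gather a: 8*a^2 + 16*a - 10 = 8*a^2 + 16*a - 10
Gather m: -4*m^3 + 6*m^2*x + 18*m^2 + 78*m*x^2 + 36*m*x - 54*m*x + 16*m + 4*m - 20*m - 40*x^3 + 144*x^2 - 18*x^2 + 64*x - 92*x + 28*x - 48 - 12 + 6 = -4*m^3 + m^2*(6*x + 18) + m*(78*x^2 - 18*x) - 40*x^3 + 126*x^2 - 54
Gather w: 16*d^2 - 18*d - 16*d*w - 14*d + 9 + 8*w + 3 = 16*d^2 - 32*d + w*(8 - 16*d) + 12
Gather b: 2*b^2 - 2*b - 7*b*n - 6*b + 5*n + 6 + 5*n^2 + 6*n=2*b^2 + b*(-7*n - 8) + 5*n^2 + 11*n + 6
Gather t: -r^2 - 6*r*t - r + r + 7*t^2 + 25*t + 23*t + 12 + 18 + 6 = -r^2 + 7*t^2 + t*(48 - 6*r) + 36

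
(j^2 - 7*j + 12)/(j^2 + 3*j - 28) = (j - 3)/(j + 7)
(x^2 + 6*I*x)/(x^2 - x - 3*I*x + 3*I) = x*(x + 6*I)/(x^2 - x - 3*I*x + 3*I)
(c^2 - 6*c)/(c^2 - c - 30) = c/(c + 5)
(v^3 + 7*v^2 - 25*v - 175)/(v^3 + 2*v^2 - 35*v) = (v + 5)/v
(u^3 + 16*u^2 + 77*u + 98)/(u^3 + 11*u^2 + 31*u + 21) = (u^2 + 9*u + 14)/(u^2 + 4*u + 3)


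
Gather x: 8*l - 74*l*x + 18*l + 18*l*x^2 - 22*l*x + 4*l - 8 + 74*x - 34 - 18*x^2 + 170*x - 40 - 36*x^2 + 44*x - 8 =30*l + x^2*(18*l - 54) + x*(288 - 96*l) - 90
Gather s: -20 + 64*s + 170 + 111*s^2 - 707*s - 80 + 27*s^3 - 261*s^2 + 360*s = 27*s^3 - 150*s^2 - 283*s + 70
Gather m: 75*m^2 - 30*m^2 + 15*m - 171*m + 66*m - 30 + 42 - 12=45*m^2 - 90*m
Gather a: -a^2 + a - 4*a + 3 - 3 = -a^2 - 3*a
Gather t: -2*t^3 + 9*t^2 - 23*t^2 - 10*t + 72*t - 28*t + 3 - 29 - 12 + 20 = -2*t^3 - 14*t^2 + 34*t - 18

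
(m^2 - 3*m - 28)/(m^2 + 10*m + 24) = (m - 7)/(m + 6)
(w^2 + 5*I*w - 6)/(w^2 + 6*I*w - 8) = (w + 3*I)/(w + 4*I)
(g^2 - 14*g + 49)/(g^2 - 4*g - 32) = (-g^2 + 14*g - 49)/(-g^2 + 4*g + 32)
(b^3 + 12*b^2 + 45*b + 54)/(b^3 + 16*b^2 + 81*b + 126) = (b + 3)/(b + 7)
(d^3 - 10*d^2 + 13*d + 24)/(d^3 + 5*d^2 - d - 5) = (d^2 - 11*d + 24)/(d^2 + 4*d - 5)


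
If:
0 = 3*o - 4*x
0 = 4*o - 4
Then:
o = 1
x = 3/4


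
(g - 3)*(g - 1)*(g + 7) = g^3 + 3*g^2 - 25*g + 21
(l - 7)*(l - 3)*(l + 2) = l^3 - 8*l^2 + l + 42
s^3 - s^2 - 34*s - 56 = (s - 7)*(s + 2)*(s + 4)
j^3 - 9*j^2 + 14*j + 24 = (j - 6)*(j - 4)*(j + 1)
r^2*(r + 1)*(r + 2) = r^4 + 3*r^3 + 2*r^2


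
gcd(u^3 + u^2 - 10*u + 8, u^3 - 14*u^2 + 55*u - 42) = u - 1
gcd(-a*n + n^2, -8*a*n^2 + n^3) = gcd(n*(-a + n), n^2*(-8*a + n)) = n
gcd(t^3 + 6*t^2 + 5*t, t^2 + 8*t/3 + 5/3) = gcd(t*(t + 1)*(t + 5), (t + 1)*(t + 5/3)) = t + 1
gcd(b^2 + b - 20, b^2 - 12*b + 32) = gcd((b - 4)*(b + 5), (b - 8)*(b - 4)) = b - 4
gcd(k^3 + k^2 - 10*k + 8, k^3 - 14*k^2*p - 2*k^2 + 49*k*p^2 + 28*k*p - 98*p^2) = k - 2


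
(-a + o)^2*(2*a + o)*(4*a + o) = 8*a^4 - 10*a^3*o - 3*a^2*o^2 + 4*a*o^3 + o^4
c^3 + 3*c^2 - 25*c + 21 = (c - 3)*(c - 1)*(c + 7)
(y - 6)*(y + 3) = y^2 - 3*y - 18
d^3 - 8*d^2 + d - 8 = (d - 8)*(d - I)*(d + I)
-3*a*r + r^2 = r*(-3*a + r)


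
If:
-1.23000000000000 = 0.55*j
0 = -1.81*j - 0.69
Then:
No Solution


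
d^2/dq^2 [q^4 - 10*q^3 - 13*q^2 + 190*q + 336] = 12*q^2 - 60*q - 26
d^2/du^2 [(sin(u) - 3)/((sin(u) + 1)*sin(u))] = (-sin(u) + 14 - 3/sin(u) - 12/sin(u)^2 - 6/sin(u)^3)/(sin(u) + 1)^2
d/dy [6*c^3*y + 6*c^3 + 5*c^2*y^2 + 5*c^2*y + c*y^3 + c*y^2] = c*(6*c^2 + 10*c*y + 5*c + 3*y^2 + 2*y)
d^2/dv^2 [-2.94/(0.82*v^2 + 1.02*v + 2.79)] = (3.953712*v^2 + 4.918032*v - 2.94*(1.64*v + 1.02)*(3.28*v + 2.04) + 13.452264)/(0.82*v^2 + 1.02*v + 2.79)^3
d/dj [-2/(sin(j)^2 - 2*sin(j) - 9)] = 4*(sin(j) - 1)*cos(j)/(2*sin(j) + cos(j)^2 + 8)^2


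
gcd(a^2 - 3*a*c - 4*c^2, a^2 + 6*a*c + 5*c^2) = a + c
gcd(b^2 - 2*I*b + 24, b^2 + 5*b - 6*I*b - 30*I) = b - 6*I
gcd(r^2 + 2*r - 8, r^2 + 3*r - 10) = r - 2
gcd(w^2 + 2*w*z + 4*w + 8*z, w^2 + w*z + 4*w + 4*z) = w + 4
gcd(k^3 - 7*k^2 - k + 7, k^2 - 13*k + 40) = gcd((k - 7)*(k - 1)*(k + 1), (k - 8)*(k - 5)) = 1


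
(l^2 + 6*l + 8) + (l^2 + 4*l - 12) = 2*l^2 + 10*l - 4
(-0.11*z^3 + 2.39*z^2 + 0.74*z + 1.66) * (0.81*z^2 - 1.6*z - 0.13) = -0.0891*z^5 + 2.1119*z^4 - 3.2103*z^3 - 0.1501*z^2 - 2.7522*z - 0.2158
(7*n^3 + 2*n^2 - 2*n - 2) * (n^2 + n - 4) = 7*n^5 + 9*n^4 - 28*n^3 - 12*n^2 + 6*n + 8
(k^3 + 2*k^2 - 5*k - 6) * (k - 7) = k^4 - 5*k^3 - 19*k^2 + 29*k + 42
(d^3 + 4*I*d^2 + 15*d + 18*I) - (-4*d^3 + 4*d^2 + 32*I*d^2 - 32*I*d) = 5*d^3 - 4*d^2 - 28*I*d^2 + 15*d + 32*I*d + 18*I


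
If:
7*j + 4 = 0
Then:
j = -4/7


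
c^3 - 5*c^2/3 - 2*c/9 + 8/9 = (c - 4/3)*(c - 1)*(c + 2/3)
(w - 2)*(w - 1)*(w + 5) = w^3 + 2*w^2 - 13*w + 10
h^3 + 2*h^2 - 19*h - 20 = (h - 4)*(h + 1)*(h + 5)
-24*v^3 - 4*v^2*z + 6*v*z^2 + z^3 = (-2*v + z)*(2*v + z)*(6*v + z)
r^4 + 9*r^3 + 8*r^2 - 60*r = r*(r - 2)*(r + 5)*(r + 6)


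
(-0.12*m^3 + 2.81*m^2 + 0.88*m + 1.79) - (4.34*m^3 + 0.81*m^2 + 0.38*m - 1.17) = -4.46*m^3 + 2.0*m^2 + 0.5*m + 2.96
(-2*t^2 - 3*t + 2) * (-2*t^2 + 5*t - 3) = 4*t^4 - 4*t^3 - 13*t^2 + 19*t - 6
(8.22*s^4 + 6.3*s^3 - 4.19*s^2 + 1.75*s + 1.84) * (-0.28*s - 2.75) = -2.3016*s^5 - 24.369*s^4 - 16.1518*s^3 + 11.0325*s^2 - 5.3277*s - 5.06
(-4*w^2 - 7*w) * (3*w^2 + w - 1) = -12*w^4 - 25*w^3 - 3*w^2 + 7*w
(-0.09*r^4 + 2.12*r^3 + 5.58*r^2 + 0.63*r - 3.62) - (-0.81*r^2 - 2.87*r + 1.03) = -0.09*r^4 + 2.12*r^3 + 6.39*r^2 + 3.5*r - 4.65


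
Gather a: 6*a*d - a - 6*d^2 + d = a*(6*d - 1) - 6*d^2 + d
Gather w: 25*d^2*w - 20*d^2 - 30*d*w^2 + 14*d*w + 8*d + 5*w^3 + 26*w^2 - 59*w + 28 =-20*d^2 + 8*d + 5*w^3 + w^2*(26 - 30*d) + w*(25*d^2 + 14*d - 59) + 28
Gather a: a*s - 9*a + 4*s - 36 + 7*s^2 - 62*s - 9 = a*(s - 9) + 7*s^2 - 58*s - 45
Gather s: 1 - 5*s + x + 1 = -5*s + x + 2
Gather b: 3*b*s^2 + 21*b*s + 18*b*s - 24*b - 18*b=b*(3*s^2 + 39*s - 42)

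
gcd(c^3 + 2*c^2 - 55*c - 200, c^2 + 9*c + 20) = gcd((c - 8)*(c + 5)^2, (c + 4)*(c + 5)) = c + 5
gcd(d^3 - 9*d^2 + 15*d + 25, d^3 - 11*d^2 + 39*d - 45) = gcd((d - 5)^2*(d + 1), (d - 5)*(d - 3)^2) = d - 5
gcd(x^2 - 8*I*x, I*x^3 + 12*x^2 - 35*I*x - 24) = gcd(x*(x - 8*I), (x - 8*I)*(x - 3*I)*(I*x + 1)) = x - 8*I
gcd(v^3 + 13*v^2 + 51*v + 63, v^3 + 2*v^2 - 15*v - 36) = v^2 + 6*v + 9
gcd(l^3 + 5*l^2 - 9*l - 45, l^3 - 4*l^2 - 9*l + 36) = l^2 - 9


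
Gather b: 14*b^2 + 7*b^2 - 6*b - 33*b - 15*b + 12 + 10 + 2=21*b^2 - 54*b + 24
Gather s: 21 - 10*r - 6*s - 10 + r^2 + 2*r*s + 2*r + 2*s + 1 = r^2 - 8*r + s*(2*r - 4) + 12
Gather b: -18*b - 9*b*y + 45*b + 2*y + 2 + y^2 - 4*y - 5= b*(27 - 9*y) + y^2 - 2*y - 3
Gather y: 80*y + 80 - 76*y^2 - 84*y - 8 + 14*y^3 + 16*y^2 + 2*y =14*y^3 - 60*y^2 - 2*y + 72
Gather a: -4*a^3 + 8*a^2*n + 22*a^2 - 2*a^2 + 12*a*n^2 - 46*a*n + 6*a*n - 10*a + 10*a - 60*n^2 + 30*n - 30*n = -4*a^3 + a^2*(8*n + 20) + a*(12*n^2 - 40*n) - 60*n^2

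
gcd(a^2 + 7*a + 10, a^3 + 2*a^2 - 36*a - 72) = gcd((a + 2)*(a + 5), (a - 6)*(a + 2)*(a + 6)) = a + 2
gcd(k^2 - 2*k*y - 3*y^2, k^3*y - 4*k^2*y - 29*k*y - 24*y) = 1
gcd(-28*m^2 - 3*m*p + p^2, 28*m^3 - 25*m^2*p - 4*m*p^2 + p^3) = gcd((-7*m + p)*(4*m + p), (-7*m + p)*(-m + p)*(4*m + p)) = -28*m^2 - 3*m*p + p^2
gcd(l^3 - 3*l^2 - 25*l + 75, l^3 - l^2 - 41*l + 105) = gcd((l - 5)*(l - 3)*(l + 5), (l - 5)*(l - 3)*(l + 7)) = l^2 - 8*l + 15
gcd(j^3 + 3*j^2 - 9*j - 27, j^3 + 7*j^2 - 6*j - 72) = j - 3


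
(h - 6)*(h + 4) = h^2 - 2*h - 24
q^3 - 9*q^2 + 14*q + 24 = (q - 6)*(q - 4)*(q + 1)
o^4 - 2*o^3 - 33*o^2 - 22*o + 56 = (o - 7)*(o - 1)*(o + 2)*(o + 4)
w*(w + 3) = w^2 + 3*w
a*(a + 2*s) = a^2 + 2*a*s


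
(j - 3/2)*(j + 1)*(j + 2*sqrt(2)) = j^3 - j^2/2 + 2*sqrt(2)*j^2 - 3*j/2 - sqrt(2)*j - 3*sqrt(2)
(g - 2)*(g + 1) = g^2 - g - 2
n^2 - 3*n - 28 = (n - 7)*(n + 4)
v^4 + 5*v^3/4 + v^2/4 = v^2*(v + 1/4)*(v + 1)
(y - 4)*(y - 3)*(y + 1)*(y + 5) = y^4 - y^3 - 25*y^2 + 37*y + 60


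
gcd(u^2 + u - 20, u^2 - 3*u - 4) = u - 4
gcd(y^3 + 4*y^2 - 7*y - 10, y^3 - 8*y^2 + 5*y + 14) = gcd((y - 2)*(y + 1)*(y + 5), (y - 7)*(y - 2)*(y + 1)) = y^2 - y - 2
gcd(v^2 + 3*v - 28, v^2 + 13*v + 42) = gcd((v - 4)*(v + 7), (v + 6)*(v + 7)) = v + 7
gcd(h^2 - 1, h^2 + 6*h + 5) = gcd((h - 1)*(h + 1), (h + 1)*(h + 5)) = h + 1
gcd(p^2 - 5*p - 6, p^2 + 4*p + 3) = p + 1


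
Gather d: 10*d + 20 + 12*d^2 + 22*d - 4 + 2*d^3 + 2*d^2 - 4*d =2*d^3 + 14*d^2 + 28*d + 16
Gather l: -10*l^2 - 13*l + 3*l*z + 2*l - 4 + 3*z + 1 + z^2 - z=-10*l^2 + l*(3*z - 11) + z^2 + 2*z - 3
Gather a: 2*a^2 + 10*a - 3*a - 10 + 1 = 2*a^2 + 7*a - 9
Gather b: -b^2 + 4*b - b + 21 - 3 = -b^2 + 3*b + 18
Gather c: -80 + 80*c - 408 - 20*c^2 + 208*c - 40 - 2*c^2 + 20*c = -22*c^2 + 308*c - 528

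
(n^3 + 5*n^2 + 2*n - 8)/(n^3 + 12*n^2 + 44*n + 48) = (n - 1)/(n + 6)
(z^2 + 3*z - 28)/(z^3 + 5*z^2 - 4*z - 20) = (z^2 + 3*z - 28)/(z^3 + 5*z^2 - 4*z - 20)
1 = 1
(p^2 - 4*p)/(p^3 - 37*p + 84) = p/(p^2 + 4*p - 21)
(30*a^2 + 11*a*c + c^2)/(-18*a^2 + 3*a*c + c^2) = (-5*a - c)/(3*a - c)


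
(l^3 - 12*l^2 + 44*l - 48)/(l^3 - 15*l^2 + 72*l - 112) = (l^2 - 8*l + 12)/(l^2 - 11*l + 28)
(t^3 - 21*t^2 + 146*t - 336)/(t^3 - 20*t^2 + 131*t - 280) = (t - 6)/(t - 5)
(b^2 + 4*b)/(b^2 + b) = (b + 4)/(b + 1)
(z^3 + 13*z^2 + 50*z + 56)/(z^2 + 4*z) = z + 9 + 14/z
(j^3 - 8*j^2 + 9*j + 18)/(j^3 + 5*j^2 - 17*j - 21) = (j - 6)/(j + 7)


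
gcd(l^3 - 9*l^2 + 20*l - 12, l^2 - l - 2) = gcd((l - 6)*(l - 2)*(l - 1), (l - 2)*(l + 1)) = l - 2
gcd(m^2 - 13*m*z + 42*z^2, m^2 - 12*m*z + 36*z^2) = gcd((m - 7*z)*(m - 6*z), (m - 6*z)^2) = -m + 6*z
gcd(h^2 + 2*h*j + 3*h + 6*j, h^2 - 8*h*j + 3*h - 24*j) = h + 3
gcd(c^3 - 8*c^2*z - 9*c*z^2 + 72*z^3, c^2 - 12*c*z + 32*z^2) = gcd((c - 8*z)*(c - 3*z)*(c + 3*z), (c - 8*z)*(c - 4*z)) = -c + 8*z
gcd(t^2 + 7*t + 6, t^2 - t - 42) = t + 6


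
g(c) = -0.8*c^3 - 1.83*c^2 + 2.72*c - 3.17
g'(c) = -2.4*c^2 - 3.66*c + 2.72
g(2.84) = -28.53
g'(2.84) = -27.03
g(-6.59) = 128.38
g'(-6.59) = -77.39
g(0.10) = -2.92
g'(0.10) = 2.33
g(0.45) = -2.39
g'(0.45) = 0.59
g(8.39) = -581.64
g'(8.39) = -196.93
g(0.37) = -2.45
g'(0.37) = 1.04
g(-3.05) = -5.79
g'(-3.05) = -8.44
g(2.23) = -15.08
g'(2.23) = -17.38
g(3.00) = -33.08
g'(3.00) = -29.86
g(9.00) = -710.12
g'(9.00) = -224.62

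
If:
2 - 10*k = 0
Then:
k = 1/5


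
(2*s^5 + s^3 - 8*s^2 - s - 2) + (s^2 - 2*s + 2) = 2*s^5 + s^3 - 7*s^2 - 3*s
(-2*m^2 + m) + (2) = -2*m^2 + m + 2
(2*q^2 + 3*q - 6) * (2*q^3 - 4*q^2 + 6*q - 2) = 4*q^5 - 2*q^4 - 12*q^3 + 38*q^2 - 42*q + 12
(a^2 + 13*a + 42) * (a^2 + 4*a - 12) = a^4 + 17*a^3 + 82*a^2 + 12*a - 504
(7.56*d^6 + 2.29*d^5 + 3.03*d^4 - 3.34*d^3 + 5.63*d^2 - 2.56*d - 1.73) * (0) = 0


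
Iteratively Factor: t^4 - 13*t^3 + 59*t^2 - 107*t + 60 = (t - 1)*(t^3 - 12*t^2 + 47*t - 60) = (t - 3)*(t - 1)*(t^2 - 9*t + 20) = (t - 5)*(t - 3)*(t - 1)*(t - 4)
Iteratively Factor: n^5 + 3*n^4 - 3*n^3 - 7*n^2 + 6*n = (n)*(n^4 + 3*n^3 - 3*n^2 - 7*n + 6) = n*(n + 2)*(n^3 + n^2 - 5*n + 3) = n*(n + 2)*(n + 3)*(n^2 - 2*n + 1) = n*(n - 1)*(n + 2)*(n + 3)*(n - 1)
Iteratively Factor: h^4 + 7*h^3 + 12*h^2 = (h + 3)*(h^3 + 4*h^2) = h*(h + 3)*(h^2 + 4*h) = h^2*(h + 3)*(h + 4)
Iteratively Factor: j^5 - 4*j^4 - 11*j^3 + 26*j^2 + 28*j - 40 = (j - 1)*(j^4 - 3*j^3 - 14*j^2 + 12*j + 40) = (j - 1)*(j + 2)*(j^3 - 5*j^2 - 4*j + 20) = (j - 5)*(j - 1)*(j + 2)*(j^2 - 4) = (j - 5)*(j - 2)*(j - 1)*(j + 2)*(j + 2)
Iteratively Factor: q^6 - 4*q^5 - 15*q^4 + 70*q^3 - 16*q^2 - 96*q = (q - 2)*(q^5 - 2*q^4 - 19*q^3 + 32*q^2 + 48*q) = (q - 4)*(q - 2)*(q^4 + 2*q^3 - 11*q^2 - 12*q) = (q - 4)*(q - 2)*(q + 4)*(q^3 - 2*q^2 - 3*q) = (q - 4)*(q - 2)*(q + 1)*(q + 4)*(q^2 - 3*q) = q*(q - 4)*(q - 2)*(q + 1)*(q + 4)*(q - 3)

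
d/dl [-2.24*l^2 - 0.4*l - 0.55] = -4.48*l - 0.4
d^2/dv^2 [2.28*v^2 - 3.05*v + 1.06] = 4.56000000000000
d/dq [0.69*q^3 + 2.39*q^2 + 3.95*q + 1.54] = 2.07*q^2 + 4.78*q + 3.95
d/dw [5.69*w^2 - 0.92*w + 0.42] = 11.38*w - 0.92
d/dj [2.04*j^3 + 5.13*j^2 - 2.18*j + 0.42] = 6.12*j^2 + 10.26*j - 2.18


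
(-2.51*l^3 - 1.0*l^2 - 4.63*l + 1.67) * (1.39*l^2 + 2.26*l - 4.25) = -3.4889*l^5 - 7.0626*l^4 + 1.9718*l^3 - 3.8925*l^2 + 23.4517*l - 7.0975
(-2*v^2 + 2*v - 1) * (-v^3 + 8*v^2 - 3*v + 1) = 2*v^5 - 18*v^4 + 23*v^3 - 16*v^2 + 5*v - 1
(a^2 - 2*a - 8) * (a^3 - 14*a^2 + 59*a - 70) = a^5 - 16*a^4 + 79*a^3 - 76*a^2 - 332*a + 560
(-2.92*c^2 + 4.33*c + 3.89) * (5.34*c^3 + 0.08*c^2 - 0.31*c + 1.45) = -15.5928*c^5 + 22.8886*c^4 + 22.0242*c^3 - 5.2651*c^2 + 5.0726*c + 5.6405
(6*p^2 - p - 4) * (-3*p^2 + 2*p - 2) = -18*p^4 + 15*p^3 - 2*p^2 - 6*p + 8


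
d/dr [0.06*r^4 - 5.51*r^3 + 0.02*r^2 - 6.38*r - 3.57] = 0.24*r^3 - 16.53*r^2 + 0.04*r - 6.38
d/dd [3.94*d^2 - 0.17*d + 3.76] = 7.88*d - 0.17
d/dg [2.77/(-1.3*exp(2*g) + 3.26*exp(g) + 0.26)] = (7.202*exp(g) - 9.0302)*exp(g)/(-1.3*exp(2*g) + 3.26*exp(g) + 0.26)^2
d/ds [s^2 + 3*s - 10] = 2*s + 3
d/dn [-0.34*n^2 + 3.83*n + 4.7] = 3.83 - 0.68*n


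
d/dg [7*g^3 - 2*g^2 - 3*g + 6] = 21*g^2 - 4*g - 3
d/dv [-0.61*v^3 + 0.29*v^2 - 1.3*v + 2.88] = -1.83*v^2 + 0.58*v - 1.3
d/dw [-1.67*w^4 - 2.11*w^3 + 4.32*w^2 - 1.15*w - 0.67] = -6.68*w^3 - 6.33*w^2 + 8.64*w - 1.15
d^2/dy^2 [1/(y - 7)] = 2/(y - 7)^3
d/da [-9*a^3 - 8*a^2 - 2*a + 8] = -27*a^2 - 16*a - 2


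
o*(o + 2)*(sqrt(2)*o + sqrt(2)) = sqrt(2)*o^3 + 3*sqrt(2)*o^2 + 2*sqrt(2)*o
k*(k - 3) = k^2 - 3*k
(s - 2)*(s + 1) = s^2 - s - 2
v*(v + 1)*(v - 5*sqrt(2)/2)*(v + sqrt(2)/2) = v^4 - 2*sqrt(2)*v^3 + v^3 - 2*sqrt(2)*v^2 - 5*v^2/2 - 5*v/2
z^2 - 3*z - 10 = (z - 5)*(z + 2)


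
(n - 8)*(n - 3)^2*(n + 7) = n^4 - 7*n^3 - 41*n^2 + 327*n - 504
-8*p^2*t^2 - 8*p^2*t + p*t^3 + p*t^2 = t*(-8*p + t)*(p*t + p)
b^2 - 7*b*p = b*(b - 7*p)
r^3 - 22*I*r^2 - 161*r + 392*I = (r - 8*I)*(r - 7*I)^2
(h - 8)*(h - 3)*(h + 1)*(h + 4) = h^4 - 6*h^3 - 27*h^2 + 76*h + 96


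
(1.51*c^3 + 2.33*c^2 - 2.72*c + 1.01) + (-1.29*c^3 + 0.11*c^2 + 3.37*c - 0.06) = 0.22*c^3 + 2.44*c^2 + 0.65*c + 0.95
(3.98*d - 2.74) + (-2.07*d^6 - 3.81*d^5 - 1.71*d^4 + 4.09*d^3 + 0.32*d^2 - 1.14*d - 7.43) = -2.07*d^6 - 3.81*d^5 - 1.71*d^4 + 4.09*d^3 + 0.32*d^2 + 2.84*d - 10.17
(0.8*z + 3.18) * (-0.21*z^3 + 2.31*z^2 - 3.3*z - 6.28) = -0.168*z^4 + 1.1802*z^3 + 4.7058*z^2 - 15.518*z - 19.9704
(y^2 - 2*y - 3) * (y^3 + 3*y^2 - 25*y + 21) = y^5 + y^4 - 34*y^3 + 62*y^2 + 33*y - 63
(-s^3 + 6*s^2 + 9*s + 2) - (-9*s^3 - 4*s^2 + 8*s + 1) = 8*s^3 + 10*s^2 + s + 1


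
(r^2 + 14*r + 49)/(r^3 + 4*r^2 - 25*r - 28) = (r + 7)/(r^2 - 3*r - 4)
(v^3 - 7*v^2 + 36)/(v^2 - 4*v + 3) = (v^2 - 4*v - 12)/(v - 1)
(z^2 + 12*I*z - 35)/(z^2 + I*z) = (z^2 + 12*I*z - 35)/(z*(z + I))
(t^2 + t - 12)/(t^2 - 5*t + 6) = (t + 4)/(t - 2)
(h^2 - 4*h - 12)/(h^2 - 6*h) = (h + 2)/h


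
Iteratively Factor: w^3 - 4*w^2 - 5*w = (w + 1)*(w^2 - 5*w) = w*(w + 1)*(w - 5)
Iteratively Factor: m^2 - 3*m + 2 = (m - 1)*(m - 2)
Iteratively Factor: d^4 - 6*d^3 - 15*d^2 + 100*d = (d)*(d^3 - 6*d^2 - 15*d + 100) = d*(d - 5)*(d^2 - d - 20) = d*(d - 5)*(d + 4)*(d - 5)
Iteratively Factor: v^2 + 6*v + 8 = (v + 2)*(v + 4)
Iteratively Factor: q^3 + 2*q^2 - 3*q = (q)*(q^2 + 2*q - 3) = q*(q + 3)*(q - 1)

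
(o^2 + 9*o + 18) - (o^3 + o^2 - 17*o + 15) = -o^3 + 26*o + 3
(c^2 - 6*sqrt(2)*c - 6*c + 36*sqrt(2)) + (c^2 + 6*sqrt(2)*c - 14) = 2*c^2 - 6*c - 14 + 36*sqrt(2)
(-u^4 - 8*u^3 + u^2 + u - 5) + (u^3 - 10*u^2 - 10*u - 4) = -u^4 - 7*u^3 - 9*u^2 - 9*u - 9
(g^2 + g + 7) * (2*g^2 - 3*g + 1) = 2*g^4 - g^3 + 12*g^2 - 20*g + 7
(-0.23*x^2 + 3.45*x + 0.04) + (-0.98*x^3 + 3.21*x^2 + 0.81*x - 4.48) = -0.98*x^3 + 2.98*x^2 + 4.26*x - 4.44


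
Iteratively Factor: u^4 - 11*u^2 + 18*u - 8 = (u + 4)*(u^3 - 4*u^2 + 5*u - 2) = (u - 1)*(u + 4)*(u^2 - 3*u + 2) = (u - 1)^2*(u + 4)*(u - 2)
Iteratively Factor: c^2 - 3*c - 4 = (c - 4)*(c + 1)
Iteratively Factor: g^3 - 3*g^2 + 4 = (g - 2)*(g^2 - g - 2) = (g - 2)*(g + 1)*(g - 2)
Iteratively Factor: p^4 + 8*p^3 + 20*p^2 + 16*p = (p + 4)*(p^3 + 4*p^2 + 4*p) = (p + 2)*(p + 4)*(p^2 + 2*p) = (p + 2)^2*(p + 4)*(p)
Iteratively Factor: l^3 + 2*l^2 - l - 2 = (l - 1)*(l^2 + 3*l + 2) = (l - 1)*(l + 1)*(l + 2)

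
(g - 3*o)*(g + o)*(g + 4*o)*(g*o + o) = g^4*o + 2*g^3*o^2 + g^3*o - 11*g^2*o^3 + 2*g^2*o^2 - 12*g*o^4 - 11*g*o^3 - 12*o^4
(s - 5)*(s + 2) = s^2 - 3*s - 10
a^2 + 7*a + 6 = (a + 1)*(a + 6)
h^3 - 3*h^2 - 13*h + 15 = (h - 5)*(h - 1)*(h + 3)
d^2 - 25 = (d - 5)*(d + 5)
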